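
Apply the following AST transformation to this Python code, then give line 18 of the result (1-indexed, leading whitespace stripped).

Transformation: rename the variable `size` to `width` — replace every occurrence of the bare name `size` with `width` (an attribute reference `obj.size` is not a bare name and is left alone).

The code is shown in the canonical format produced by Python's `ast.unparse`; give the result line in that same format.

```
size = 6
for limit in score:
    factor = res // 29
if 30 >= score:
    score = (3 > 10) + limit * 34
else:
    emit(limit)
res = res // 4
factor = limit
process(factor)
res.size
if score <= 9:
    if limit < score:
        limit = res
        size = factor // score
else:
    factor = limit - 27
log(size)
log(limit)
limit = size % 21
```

log(width)

Transformed code:
width = 6
for limit in score:
    factor = res // 29
if 30 >= score:
    score = (3 > 10) + limit * 34
else:
    emit(limit)
res = res // 4
factor = limit
process(factor)
res.size
if score <= 9:
    if limit < score:
        limit = res
        width = factor // score
else:
    factor = limit - 27
log(width)
log(limit)
limit = width % 21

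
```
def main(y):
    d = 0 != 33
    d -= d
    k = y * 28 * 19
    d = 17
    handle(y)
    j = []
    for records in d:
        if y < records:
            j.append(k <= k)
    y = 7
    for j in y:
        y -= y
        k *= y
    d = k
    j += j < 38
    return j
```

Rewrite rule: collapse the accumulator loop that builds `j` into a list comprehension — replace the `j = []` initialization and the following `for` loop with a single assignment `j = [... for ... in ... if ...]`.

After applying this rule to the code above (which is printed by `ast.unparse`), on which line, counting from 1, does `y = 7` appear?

Transformed code:
def main(y):
    d = 0 != 33
    d -= d
    k = y * 28 * 19
    d = 17
    handle(y)
    j = [k <= k for records in d if y < records]
    y = 7
    for j in y:
        y -= y
        k *= y
    d = k
    j += j < 38
    return j

8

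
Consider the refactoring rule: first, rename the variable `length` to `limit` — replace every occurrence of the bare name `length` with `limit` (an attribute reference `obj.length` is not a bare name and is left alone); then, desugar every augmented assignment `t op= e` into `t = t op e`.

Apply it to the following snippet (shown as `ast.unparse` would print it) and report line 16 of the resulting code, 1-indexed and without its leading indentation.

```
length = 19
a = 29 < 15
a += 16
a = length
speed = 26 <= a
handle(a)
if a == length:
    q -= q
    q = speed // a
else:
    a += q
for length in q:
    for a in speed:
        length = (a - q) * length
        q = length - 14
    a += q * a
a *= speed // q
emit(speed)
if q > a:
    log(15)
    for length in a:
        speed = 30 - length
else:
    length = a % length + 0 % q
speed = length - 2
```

Transformed code:
limit = 19
a = 29 < 15
a = a + 16
a = limit
speed = 26 <= a
handle(a)
if a == limit:
    q = q - q
    q = speed // a
else:
    a = a + q
for limit in q:
    for a in speed:
        limit = (a - q) * limit
        q = limit - 14
    a = a + q * a
a = a * (speed // q)
emit(speed)
if q > a:
    log(15)
    for limit in a:
        speed = 30 - limit
else:
    limit = a % limit + 0 % q
speed = limit - 2

a = a + q * a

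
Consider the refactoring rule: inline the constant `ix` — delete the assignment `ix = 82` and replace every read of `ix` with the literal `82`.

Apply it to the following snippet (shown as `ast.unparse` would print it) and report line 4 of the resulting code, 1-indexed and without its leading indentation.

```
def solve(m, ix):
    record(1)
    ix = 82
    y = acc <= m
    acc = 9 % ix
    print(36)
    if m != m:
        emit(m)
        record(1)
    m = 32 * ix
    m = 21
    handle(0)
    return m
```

Transformed code:
def solve(m, ix):
    record(1)
    y = acc <= m
    acc = 9 % 82
    print(36)
    if m != m:
        emit(m)
        record(1)
    m = 32 * 82
    m = 21
    handle(0)
    return m

acc = 9 % 82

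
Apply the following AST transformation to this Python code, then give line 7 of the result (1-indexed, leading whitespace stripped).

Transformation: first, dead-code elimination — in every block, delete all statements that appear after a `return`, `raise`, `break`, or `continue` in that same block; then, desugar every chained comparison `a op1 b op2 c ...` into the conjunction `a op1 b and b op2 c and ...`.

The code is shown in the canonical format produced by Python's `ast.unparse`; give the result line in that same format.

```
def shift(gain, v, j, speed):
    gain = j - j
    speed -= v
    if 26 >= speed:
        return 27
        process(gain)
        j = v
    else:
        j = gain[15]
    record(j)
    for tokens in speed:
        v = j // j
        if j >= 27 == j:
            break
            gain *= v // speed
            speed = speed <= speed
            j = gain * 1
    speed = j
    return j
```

j = gain[15]

Transformed code:
def shift(gain, v, j, speed):
    gain = j - j
    speed -= v
    if 26 >= speed:
        return 27
    else:
        j = gain[15]
    record(j)
    for tokens in speed:
        v = j // j
        if j >= 27 and 27 == j:
            break
    speed = j
    return j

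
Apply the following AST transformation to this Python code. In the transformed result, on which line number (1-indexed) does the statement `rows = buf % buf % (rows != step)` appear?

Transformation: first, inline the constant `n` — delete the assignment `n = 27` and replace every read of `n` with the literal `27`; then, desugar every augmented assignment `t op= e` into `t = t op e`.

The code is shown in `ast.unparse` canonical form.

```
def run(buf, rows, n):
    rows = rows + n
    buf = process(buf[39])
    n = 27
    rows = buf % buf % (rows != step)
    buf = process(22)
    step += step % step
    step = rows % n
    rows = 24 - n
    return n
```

Transformed code:
def run(buf, rows, n):
    rows = rows + 27
    buf = process(buf[39])
    rows = buf % buf % (rows != step)
    buf = process(22)
    step = step + step % step
    step = rows % 27
    rows = 24 - 27
    return 27

4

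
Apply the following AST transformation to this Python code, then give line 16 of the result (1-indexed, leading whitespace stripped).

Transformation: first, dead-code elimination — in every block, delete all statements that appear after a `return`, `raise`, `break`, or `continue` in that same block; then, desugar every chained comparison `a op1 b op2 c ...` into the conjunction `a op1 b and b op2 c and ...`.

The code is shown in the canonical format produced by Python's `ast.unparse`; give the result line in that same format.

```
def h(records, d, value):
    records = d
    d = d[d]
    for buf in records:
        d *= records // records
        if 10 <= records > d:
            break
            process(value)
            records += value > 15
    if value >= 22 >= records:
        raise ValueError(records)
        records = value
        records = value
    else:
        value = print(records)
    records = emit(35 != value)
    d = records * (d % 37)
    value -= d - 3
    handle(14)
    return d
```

return d

Transformed code:
def h(records, d, value):
    records = d
    d = d[d]
    for buf in records:
        d *= records // records
        if 10 <= records and records > d:
            break
    if value >= 22 and 22 >= records:
        raise ValueError(records)
    else:
        value = print(records)
    records = emit(35 != value)
    d = records * (d % 37)
    value -= d - 3
    handle(14)
    return d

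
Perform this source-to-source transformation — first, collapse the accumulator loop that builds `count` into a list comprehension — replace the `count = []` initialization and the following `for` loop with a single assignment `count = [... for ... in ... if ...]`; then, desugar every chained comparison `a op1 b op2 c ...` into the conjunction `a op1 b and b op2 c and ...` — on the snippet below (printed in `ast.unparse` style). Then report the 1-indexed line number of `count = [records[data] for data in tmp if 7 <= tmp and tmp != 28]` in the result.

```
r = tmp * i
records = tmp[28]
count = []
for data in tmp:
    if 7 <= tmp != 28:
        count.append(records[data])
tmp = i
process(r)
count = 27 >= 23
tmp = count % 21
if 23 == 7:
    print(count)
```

Transformed code:
r = tmp * i
records = tmp[28]
count = [records[data] for data in tmp if 7 <= tmp and tmp != 28]
tmp = i
process(r)
count = 27 >= 23
tmp = count % 21
if 23 == 7:
    print(count)

3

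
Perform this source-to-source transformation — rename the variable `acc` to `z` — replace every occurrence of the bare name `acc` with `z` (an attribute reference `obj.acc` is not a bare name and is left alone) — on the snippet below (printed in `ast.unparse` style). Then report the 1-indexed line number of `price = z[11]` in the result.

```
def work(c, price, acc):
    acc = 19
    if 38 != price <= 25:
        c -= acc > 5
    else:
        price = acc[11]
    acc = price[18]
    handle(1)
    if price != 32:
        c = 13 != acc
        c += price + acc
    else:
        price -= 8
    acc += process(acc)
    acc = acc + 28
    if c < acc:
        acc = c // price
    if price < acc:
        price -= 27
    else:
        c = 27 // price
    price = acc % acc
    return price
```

6

Transformed code:
def work(c, price, z):
    z = 19
    if 38 != price <= 25:
        c -= z > 5
    else:
        price = z[11]
    z = price[18]
    handle(1)
    if price != 32:
        c = 13 != z
        c += price + z
    else:
        price -= 8
    z += process(z)
    z = z + 28
    if c < z:
        z = c // price
    if price < z:
        price -= 27
    else:
        c = 27 // price
    price = z % z
    return price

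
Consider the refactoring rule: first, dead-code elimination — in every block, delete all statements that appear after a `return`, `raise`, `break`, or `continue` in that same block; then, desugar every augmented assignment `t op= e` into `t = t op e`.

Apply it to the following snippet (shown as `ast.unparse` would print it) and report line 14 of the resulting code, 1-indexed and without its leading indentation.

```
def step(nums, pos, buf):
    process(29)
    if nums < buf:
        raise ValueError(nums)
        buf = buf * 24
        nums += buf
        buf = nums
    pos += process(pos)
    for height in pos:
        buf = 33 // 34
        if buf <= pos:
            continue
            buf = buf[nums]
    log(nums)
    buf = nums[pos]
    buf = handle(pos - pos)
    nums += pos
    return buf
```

Transformed code:
def step(nums, pos, buf):
    process(29)
    if nums < buf:
        raise ValueError(nums)
    pos = pos + process(pos)
    for height in pos:
        buf = 33 // 34
        if buf <= pos:
            continue
    log(nums)
    buf = nums[pos]
    buf = handle(pos - pos)
    nums = nums + pos
    return buf

return buf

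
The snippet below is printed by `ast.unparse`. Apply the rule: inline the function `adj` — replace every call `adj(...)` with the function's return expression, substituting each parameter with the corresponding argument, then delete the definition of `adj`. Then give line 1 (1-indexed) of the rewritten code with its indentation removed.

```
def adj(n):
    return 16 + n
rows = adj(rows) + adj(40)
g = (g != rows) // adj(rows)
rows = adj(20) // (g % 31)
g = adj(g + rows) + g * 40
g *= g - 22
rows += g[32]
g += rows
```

rows = 16 + rows + (16 + 40)

Transformed code:
rows = 16 + rows + (16 + 40)
g = (g != rows) // (16 + rows)
rows = (16 + 20) // (g % 31)
g = 16 + (g + rows) + g * 40
g *= g - 22
rows += g[32]
g += rows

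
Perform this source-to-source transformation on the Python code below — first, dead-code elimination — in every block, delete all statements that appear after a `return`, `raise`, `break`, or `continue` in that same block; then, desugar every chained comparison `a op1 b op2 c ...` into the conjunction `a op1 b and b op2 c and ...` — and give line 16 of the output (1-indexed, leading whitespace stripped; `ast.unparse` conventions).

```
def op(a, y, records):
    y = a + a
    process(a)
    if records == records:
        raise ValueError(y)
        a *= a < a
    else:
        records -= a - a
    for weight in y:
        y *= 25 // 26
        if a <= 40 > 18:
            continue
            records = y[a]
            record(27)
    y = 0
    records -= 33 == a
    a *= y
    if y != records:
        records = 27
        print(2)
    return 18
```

Transformed code:
def op(a, y, records):
    y = a + a
    process(a)
    if records == records:
        raise ValueError(y)
    else:
        records -= a - a
    for weight in y:
        y *= 25 // 26
        if a <= 40 and 40 > 18:
            continue
    y = 0
    records -= 33 == a
    a *= y
    if y != records:
        records = 27
        print(2)
    return 18

records = 27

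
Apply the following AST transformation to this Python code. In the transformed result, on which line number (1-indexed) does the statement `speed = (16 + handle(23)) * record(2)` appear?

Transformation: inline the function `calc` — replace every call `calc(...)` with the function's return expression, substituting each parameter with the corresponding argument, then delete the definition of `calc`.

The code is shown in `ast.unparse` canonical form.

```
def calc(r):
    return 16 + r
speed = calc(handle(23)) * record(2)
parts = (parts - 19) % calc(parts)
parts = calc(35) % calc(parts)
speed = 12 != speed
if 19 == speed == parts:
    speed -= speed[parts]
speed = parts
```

Transformed code:
speed = (16 + handle(23)) * record(2)
parts = (parts - 19) % (16 + parts)
parts = (16 + 35) % (16 + parts)
speed = 12 != speed
if 19 == speed == parts:
    speed -= speed[parts]
speed = parts

1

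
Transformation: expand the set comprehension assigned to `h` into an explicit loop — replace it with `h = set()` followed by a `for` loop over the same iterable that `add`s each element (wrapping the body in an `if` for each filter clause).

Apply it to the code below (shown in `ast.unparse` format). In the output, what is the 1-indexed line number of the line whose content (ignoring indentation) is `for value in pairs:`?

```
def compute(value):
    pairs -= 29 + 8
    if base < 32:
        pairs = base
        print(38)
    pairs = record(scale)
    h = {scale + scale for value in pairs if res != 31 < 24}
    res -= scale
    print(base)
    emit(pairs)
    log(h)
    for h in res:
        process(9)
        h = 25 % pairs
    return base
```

Transformed code:
def compute(value):
    pairs -= 29 + 8
    if base < 32:
        pairs = base
        print(38)
    pairs = record(scale)
    h = set()
    for value in pairs:
        if res != 31 < 24:
            h.add(scale + scale)
    res -= scale
    print(base)
    emit(pairs)
    log(h)
    for h in res:
        process(9)
        h = 25 % pairs
    return base

8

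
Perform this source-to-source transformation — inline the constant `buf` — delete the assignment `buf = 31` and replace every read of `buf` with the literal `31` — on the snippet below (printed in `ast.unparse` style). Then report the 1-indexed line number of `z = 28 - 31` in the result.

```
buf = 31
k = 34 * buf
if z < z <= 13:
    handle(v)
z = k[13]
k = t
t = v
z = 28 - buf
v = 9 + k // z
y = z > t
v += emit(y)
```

Transformed code:
k = 34 * 31
if z < z <= 13:
    handle(v)
z = k[13]
k = t
t = v
z = 28 - 31
v = 9 + k // z
y = z > t
v += emit(y)

7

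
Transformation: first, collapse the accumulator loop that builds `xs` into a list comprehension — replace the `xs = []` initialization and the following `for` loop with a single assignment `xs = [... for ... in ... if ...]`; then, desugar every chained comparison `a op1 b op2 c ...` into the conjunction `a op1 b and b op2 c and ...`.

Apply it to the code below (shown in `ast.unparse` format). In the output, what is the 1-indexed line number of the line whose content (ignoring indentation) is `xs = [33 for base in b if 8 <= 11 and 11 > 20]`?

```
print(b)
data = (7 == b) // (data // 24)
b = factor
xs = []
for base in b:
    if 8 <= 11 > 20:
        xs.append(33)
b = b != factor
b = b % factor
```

4

Transformed code:
print(b)
data = (7 == b) // (data // 24)
b = factor
xs = [33 for base in b if 8 <= 11 and 11 > 20]
b = b != factor
b = b % factor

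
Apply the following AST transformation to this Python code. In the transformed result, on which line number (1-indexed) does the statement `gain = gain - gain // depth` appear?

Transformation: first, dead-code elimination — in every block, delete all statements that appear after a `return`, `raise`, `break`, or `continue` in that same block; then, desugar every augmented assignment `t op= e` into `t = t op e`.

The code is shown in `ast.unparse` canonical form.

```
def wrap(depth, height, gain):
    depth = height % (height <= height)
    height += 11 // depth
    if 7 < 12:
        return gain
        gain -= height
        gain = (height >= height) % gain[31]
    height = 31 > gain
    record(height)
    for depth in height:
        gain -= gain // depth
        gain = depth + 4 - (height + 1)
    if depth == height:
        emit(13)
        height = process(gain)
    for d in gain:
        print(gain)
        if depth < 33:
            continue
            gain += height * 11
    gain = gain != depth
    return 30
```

9

Transformed code:
def wrap(depth, height, gain):
    depth = height % (height <= height)
    height = height + 11 // depth
    if 7 < 12:
        return gain
    height = 31 > gain
    record(height)
    for depth in height:
        gain = gain - gain // depth
        gain = depth + 4 - (height + 1)
    if depth == height:
        emit(13)
        height = process(gain)
    for d in gain:
        print(gain)
        if depth < 33:
            continue
    gain = gain != depth
    return 30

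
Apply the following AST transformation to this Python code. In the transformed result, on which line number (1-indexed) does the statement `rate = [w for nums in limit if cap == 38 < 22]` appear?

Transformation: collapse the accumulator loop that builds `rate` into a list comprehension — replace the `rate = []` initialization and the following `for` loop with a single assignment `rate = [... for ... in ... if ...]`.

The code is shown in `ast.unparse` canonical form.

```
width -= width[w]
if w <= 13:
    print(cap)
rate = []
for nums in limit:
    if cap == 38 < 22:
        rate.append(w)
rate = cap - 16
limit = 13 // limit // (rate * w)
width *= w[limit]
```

4

Transformed code:
width -= width[w]
if w <= 13:
    print(cap)
rate = [w for nums in limit if cap == 38 < 22]
rate = cap - 16
limit = 13 // limit // (rate * w)
width *= w[limit]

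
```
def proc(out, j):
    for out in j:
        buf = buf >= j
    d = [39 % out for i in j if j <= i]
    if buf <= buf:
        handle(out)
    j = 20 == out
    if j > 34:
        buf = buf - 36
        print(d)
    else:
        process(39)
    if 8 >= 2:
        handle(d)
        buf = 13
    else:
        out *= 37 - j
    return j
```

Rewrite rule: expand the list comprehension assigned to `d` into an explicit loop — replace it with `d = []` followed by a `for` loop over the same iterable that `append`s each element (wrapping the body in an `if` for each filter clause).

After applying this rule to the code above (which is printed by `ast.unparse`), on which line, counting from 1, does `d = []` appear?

Transformed code:
def proc(out, j):
    for out in j:
        buf = buf >= j
    d = []
    for i in j:
        if j <= i:
            d.append(39 % out)
    if buf <= buf:
        handle(out)
    j = 20 == out
    if j > 34:
        buf = buf - 36
        print(d)
    else:
        process(39)
    if 8 >= 2:
        handle(d)
        buf = 13
    else:
        out *= 37 - j
    return j

4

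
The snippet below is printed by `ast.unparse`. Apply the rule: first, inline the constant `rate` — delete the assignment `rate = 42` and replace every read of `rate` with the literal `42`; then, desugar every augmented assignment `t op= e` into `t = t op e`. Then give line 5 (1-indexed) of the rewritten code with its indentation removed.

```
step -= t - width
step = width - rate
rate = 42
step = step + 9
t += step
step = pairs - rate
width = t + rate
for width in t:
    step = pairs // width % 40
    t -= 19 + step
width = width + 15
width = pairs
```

Transformed code:
step = step - (t - width)
step = width - 42
step = step + 9
t = t + step
step = pairs - 42
width = t + 42
for width in t:
    step = pairs // width % 40
    t = t - (19 + step)
width = width + 15
width = pairs

step = pairs - 42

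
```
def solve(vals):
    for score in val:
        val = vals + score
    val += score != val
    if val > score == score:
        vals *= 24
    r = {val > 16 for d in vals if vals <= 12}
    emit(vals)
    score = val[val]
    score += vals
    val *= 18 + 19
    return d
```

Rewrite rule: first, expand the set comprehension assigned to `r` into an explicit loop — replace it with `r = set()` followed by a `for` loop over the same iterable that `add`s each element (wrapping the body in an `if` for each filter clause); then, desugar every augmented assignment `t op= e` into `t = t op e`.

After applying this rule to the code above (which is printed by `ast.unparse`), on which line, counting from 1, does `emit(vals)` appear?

Transformed code:
def solve(vals):
    for score in val:
        val = vals + score
    val = val + (score != val)
    if val > score == score:
        vals = vals * 24
    r = set()
    for d in vals:
        if vals <= 12:
            r.add(val > 16)
    emit(vals)
    score = val[val]
    score = score + vals
    val = val * (18 + 19)
    return d

11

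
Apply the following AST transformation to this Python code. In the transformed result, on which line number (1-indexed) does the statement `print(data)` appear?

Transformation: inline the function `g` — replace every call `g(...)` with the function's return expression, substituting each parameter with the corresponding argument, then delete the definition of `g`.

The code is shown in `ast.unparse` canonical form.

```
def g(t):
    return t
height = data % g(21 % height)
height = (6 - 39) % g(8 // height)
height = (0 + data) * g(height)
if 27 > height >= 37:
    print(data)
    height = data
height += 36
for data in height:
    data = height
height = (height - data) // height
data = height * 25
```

5

Transformed code:
height = data % (21 % height)
height = (6 - 39) % (8 // height)
height = (0 + data) * height
if 27 > height >= 37:
    print(data)
    height = data
height += 36
for data in height:
    data = height
height = (height - data) // height
data = height * 25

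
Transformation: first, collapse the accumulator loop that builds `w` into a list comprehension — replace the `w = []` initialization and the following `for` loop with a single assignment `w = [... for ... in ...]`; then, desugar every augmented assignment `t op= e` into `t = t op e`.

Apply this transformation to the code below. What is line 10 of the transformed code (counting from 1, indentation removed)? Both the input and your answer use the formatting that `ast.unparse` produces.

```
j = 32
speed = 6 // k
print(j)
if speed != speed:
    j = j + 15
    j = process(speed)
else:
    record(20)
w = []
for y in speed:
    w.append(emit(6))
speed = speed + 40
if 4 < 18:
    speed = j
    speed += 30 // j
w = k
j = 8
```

Transformed code:
j = 32
speed = 6 // k
print(j)
if speed != speed:
    j = j + 15
    j = process(speed)
else:
    record(20)
w = [emit(6) for y in speed]
speed = speed + 40
if 4 < 18:
    speed = j
    speed = speed + 30 // j
w = k
j = 8

speed = speed + 40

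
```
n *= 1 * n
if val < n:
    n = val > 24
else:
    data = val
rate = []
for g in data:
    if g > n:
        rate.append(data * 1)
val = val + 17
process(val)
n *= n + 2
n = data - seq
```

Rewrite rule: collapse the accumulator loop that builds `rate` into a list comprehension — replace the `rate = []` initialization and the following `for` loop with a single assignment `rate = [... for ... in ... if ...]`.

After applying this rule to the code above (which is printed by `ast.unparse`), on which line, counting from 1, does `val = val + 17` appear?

7

Transformed code:
n *= 1 * n
if val < n:
    n = val > 24
else:
    data = val
rate = [data * 1 for g in data if g > n]
val = val + 17
process(val)
n *= n + 2
n = data - seq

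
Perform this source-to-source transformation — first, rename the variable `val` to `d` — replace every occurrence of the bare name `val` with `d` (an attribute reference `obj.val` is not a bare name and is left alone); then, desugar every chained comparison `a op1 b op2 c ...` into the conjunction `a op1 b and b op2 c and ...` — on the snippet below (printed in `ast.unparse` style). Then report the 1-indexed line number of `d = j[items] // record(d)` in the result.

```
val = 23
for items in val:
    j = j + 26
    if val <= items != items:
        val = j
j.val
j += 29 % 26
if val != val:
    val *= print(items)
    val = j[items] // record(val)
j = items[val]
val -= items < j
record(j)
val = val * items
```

10

Transformed code:
d = 23
for items in d:
    j = j + 26
    if d <= items and items != items:
        d = j
j.val
j += 29 % 26
if d != d:
    d *= print(items)
    d = j[items] // record(d)
j = items[d]
d -= items < j
record(j)
d = d * items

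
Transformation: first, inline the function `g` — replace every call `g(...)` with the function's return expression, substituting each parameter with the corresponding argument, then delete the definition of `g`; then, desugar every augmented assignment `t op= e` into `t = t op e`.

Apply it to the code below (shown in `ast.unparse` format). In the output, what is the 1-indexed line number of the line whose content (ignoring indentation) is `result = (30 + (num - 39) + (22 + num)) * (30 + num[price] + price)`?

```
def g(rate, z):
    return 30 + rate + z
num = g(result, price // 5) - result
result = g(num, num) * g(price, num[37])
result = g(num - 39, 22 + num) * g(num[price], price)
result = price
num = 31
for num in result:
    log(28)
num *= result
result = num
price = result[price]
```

3

Transformed code:
num = 30 + result + price // 5 - result
result = (30 + num + num) * (30 + price + num[37])
result = (30 + (num - 39) + (22 + num)) * (30 + num[price] + price)
result = price
num = 31
for num in result:
    log(28)
num = num * result
result = num
price = result[price]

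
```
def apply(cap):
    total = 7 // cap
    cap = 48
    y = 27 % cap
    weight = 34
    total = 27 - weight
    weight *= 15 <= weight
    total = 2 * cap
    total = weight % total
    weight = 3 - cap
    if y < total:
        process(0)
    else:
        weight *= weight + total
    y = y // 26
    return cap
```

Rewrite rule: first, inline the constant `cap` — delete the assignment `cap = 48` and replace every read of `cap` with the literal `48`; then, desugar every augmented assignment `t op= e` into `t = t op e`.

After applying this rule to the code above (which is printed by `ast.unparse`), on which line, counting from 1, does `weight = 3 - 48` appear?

Transformed code:
def apply(cap):
    total = 7 // 48
    y = 27 % 48
    weight = 34
    total = 27 - weight
    weight = weight * (15 <= weight)
    total = 2 * 48
    total = weight % total
    weight = 3 - 48
    if y < total:
        process(0)
    else:
        weight = weight * (weight + total)
    y = y // 26
    return 48

9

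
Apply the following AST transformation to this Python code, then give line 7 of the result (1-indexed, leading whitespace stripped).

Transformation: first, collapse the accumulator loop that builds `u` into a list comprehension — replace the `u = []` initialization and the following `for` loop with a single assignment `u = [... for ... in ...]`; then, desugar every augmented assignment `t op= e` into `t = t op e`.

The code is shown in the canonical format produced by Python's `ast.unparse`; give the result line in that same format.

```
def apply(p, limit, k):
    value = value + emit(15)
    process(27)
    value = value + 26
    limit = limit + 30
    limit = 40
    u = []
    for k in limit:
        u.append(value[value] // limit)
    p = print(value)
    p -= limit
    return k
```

Transformed code:
def apply(p, limit, k):
    value = value + emit(15)
    process(27)
    value = value + 26
    limit = limit + 30
    limit = 40
    u = [value[value] // limit for k in limit]
    p = print(value)
    p = p - limit
    return k

u = [value[value] // limit for k in limit]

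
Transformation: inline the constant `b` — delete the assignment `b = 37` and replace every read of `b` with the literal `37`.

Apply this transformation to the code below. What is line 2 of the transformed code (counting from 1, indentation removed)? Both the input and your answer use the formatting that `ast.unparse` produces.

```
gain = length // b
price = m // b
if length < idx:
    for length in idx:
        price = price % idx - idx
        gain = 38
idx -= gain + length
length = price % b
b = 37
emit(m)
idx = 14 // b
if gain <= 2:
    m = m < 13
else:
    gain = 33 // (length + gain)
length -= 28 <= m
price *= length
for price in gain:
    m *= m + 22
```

Transformed code:
gain = length // 37
price = m // 37
if length < idx:
    for length in idx:
        price = price % idx - idx
        gain = 38
idx -= gain + length
length = price % 37
emit(m)
idx = 14 // 37
if gain <= 2:
    m = m < 13
else:
    gain = 33 // (length + gain)
length -= 28 <= m
price *= length
for price in gain:
    m *= m + 22

price = m // 37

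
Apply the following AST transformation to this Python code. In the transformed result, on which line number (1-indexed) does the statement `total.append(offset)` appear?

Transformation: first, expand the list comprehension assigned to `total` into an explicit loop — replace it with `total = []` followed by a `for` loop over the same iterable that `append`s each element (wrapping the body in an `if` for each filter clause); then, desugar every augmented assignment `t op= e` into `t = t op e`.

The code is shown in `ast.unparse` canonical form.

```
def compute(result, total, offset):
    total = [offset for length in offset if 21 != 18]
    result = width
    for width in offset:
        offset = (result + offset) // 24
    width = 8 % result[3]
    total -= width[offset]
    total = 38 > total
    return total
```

Transformed code:
def compute(result, total, offset):
    total = []
    for length in offset:
        if 21 != 18:
            total.append(offset)
    result = width
    for width in offset:
        offset = (result + offset) // 24
    width = 8 % result[3]
    total = total - width[offset]
    total = 38 > total
    return total

5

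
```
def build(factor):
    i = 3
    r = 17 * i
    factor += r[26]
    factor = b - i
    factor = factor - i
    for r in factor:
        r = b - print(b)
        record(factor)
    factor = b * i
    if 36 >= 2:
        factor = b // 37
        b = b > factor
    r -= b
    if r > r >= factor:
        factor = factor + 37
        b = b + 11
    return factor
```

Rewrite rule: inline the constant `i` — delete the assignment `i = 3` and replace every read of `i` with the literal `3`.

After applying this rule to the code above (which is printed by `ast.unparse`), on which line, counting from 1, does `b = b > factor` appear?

12

Transformed code:
def build(factor):
    r = 17 * 3
    factor += r[26]
    factor = b - 3
    factor = factor - 3
    for r in factor:
        r = b - print(b)
        record(factor)
    factor = b * 3
    if 36 >= 2:
        factor = b // 37
        b = b > factor
    r -= b
    if r > r >= factor:
        factor = factor + 37
        b = b + 11
    return factor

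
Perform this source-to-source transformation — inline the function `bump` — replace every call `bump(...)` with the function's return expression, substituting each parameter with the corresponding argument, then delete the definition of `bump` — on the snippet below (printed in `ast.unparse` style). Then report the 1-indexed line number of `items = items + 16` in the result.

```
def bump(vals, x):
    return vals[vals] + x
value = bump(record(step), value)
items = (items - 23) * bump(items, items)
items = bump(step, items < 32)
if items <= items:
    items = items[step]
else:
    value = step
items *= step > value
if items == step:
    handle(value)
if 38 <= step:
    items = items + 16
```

12

Transformed code:
value = record(step)[record(step)] + value
items = (items - 23) * (items[items] + items)
items = step[step] + (items < 32)
if items <= items:
    items = items[step]
else:
    value = step
items *= step > value
if items == step:
    handle(value)
if 38 <= step:
    items = items + 16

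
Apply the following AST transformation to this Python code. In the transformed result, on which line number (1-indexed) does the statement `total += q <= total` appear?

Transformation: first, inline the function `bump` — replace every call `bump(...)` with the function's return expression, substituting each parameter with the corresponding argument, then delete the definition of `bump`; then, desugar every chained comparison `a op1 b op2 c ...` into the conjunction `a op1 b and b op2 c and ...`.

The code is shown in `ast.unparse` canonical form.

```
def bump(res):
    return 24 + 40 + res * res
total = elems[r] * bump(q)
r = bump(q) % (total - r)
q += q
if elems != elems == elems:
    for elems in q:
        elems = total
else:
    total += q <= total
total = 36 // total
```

8

Transformed code:
total = elems[r] * (24 + 40 + q * q)
r = (24 + 40 + q * q) % (total - r)
q += q
if elems != elems and elems == elems:
    for elems in q:
        elems = total
else:
    total += q <= total
total = 36 // total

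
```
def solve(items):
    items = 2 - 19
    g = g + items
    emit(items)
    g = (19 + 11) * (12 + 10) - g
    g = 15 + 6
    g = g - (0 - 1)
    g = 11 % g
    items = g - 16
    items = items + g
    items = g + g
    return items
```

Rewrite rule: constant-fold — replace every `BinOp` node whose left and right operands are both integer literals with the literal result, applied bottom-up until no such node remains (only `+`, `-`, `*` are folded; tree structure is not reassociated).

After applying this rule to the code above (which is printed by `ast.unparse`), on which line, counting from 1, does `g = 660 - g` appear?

Transformed code:
def solve(items):
    items = -17
    g = g + items
    emit(items)
    g = 660 - g
    g = 21
    g = g - -1
    g = 11 % g
    items = g - 16
    items = items + g
    items = g + g
    return items

5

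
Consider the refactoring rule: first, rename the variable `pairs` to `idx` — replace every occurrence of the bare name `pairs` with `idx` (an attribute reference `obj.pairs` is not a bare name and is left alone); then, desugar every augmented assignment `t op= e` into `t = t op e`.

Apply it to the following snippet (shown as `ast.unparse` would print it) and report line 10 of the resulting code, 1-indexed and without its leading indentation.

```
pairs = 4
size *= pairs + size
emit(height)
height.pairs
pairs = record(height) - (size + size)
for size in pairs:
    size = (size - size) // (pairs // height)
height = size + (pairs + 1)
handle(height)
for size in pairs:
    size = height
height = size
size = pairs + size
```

for size in idx:

Transformed code:
idx = 4
size = size * (idx + size)
emit(height)
height.pairs
idx = record(height) - (size + size)
for size in idx:
    size = (size - size) // (idx // height)
height = size + (idx + 1)
handle(height)
for size in idx:
    size = height
height = size
size = idx + size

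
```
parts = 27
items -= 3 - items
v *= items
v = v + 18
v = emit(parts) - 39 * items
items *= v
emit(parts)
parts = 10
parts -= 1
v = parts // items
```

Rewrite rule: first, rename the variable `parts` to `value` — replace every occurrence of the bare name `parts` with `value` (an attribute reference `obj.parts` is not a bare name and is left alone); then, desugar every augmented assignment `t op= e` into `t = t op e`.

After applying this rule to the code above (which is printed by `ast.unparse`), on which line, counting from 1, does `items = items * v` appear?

6

Transformed code:
value = 27
items = items - (3 - items)
v = v * items
v = v + 18
v = emit(value) - 39 * items
items = items * v
emit(value)
value = 10
value = value - 1
v = value // items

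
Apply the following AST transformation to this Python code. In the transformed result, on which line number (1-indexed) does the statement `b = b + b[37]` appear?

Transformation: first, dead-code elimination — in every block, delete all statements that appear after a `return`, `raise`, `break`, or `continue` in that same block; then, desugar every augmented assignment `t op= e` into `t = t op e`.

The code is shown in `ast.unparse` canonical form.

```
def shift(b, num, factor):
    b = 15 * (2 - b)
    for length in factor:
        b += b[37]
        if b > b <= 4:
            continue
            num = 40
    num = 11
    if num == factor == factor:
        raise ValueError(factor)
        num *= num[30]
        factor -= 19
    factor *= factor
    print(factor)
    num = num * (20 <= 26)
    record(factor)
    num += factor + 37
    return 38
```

Transformed code:
def shift(b, num, factor):
    b = 15 * (2 - b)
    for length in factor:
        b = b + b[37]
        if b > b <= 4:
            continue
    num = 11
    if num == factor == factor:
        raise ValueError(factor)
    factor = factor * factor
    print(factor)
    num = num * (20 <= 26)
    record(factor)
    num = num + (factor + 37)
    return 38

4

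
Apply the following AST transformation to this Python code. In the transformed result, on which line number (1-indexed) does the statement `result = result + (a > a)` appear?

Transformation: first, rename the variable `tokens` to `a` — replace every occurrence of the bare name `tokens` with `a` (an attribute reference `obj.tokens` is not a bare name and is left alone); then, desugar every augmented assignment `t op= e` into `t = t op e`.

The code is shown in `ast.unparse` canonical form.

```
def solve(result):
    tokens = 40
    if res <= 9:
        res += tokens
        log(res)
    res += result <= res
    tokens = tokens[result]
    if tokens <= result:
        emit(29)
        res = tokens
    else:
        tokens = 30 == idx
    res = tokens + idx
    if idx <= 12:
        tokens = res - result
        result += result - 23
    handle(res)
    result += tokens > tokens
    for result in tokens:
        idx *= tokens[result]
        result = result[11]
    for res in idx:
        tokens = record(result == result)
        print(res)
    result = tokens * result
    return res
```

Transformed code:
def solve(result):
    a = 40
    if res <= 9:
        res = res + a
        log(res)
    res = res + (result <= res)
    a = a[result]
    if a <= result:
        emit(29)
        res = a
    else:
        a = 30 == idx
    res = a + idx
    if idx <= 12:
        a = res - result
        result = result + (result - 23)
    handle(res)
    result = result + (a > a)
    for result in a:
        idx = idx * a[result]
        result = result[11]
    for res in idx:
        a = record(result == result)
        print(res)
    result = a * result
    return res

18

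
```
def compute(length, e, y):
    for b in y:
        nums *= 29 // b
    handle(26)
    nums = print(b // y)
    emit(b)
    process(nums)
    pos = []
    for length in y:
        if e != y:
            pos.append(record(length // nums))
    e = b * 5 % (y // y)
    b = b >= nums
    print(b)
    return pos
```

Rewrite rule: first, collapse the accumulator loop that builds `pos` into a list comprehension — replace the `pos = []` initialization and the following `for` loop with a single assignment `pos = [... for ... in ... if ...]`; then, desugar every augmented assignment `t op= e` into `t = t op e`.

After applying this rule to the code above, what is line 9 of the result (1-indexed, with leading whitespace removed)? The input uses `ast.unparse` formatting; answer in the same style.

e = b * 5 % (y // y)

Transformed code:
def compute(length, e, y):
    for b in y:
        nums = nums * (29 // b)
    handle(26)
    nums = print(b // y)
    emit(b)
    process(nums)
    pos = [record(length // nums) for length in y if e != y]
    e = b * 5 % (y // y)
    b = b >= nums
    print(b)
    return pos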